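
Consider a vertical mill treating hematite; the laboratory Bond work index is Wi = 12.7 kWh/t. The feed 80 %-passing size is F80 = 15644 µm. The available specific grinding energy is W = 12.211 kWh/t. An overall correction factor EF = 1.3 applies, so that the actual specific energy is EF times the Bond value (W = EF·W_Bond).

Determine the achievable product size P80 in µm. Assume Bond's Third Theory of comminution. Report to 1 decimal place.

P80 = 148.9 µm

Bond:  W = 10 Wi (1/√P − 1/√F)
W_Bond = W / EF = 12.211 / 1.3 = 9.3931 kWh/t
⇒ 1/√P80 = W_Bond/(10·Wi) + 1/√F80
  = 9.3931/(10·12.7) + 1/√15644 = 0.073961 + 0.007995 = 0.081956
P80 = (1/0.081956)² = 12.2016² = 148.88 µm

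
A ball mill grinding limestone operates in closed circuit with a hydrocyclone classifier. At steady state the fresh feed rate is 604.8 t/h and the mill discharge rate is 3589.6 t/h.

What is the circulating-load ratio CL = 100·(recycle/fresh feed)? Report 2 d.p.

CL = 493.52 %

Steady state: M = F + R.
R = M − F = 3589.6 − 604.8 = 2984.8 t/h
CL = 100·R/F = 100·2984.8/604.8 = 493.52 %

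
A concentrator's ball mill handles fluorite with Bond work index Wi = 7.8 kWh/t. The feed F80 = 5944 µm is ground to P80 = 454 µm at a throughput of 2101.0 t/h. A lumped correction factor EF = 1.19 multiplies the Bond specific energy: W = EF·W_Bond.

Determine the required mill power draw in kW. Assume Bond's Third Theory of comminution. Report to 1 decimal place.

P = 6623.0 kW

W = 10 Wi (P80^-0.5 − F80^-0.5)
W = 10·7.8·(1/√454 − 1/√5944) = 10·7.8·(0.033962) = 2.6490 kWh/t
W_actual = 1.19 × 2.6490 = 3.1523 kWh/t
Mill draw = 3.1523 × 2101.0 = 6623.0 kW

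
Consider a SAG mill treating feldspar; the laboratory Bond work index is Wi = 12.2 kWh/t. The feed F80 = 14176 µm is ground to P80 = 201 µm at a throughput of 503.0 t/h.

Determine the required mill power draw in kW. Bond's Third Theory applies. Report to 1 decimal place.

W = 10·Wi·[P80^(−½) − F80^(−½)]
W = 10·12.2·(1/√201 − 1/√14176) = 10·12.2·(0.062136) = 7.5805 kWh/t
Mill draw = 7.5805 × 503.0 = 3813.0 kW

P = 3813.0 kW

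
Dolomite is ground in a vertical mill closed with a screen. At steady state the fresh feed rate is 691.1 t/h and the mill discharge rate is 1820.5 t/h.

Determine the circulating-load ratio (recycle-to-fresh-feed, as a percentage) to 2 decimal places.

CL = 163.42 %

Discharge = new feed + return, hence
R = M − F = 1820.5 − 691.1 = 1129.4 t/h
CL = 100·R/F = 100·1129.4/691.1 = 163.42 %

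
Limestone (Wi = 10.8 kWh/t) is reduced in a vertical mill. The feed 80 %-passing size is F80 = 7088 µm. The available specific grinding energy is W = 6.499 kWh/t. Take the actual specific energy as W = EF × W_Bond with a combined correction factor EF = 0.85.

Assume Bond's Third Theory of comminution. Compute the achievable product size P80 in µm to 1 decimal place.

P80 = 146.3 µm

W = 10·Wi·(P80^(-½) − F80^(-½))
W_Bond = W / EF = 6.499 / 0.85 = 7.6459 kWh/t
⇒ 1/√P80 = W_Bond/(10 Wi) + 1/√F80
  = 7.6459/(10·10.8) + 1/√7088 = 0.070795 + 0.011878 = 0.082673
P80 = (1/0.082673)² = 12.0958² = 146.31 µm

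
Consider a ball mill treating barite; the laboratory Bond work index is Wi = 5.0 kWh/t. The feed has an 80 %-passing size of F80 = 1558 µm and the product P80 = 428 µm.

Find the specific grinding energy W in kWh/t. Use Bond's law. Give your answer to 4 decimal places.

W = 1.1501 kWh/t

W = 10 Wi (1/√P80 − 1/√F80)  [Bond]
1/√428 = 0.048337;  1/√1558 = 0.025335
W = 10·5.0·(0.048337 − 0.025335) = 1.1501 kWh/t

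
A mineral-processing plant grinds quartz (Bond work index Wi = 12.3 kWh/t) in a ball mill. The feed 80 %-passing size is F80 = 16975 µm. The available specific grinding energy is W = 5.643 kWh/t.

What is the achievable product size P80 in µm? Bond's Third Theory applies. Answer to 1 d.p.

W = 10 Wi / √P80 − 10 Wi / √F80
P80^(−½) = W/(10 Wi) + F80^(−½)
  = 5.6430/(10·12.3) + 1/√16975 = 0.045878 + 0.007675 = 0.053553
P80 = (1/0.053553)² = 18.6730² = 348.68 µm

P80 = 348.7 µm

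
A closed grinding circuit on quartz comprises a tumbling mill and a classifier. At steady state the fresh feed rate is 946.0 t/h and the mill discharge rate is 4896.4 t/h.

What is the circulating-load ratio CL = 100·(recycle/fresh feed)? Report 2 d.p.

CL = 417.59 %

Mill node: discharge = fresh + recycle.
R = M − F = 4896.4 − 946.0 = 3950.4 t/h
CL = 100·R/F = 100·3950.4/946.0 = 417.59 %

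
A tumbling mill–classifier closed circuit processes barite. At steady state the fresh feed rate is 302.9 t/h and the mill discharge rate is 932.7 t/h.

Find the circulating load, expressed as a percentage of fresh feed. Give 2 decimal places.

CL = 207.92 %

M = F + R at steady state, so:
R = M − F = 932.7 − 302.9 = 629.8 t/h
CL = 100·R/F = 100·629.8/302.9 = 207.92 %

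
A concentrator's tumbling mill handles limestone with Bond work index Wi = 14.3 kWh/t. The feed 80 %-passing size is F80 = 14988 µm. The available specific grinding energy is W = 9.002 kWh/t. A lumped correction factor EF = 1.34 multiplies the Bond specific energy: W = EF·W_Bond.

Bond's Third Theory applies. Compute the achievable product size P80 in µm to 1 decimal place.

P80 = 328.8 µm

Bond: W = 10·Wi·(1/√P80 − 1/√F80)
W_Bond = W / EF = 9.002 / 1.34 = 6.7179 kWh/t
⇒ 1/√P80 = W_Bond/(10·Wi) + 1/√F80
  = 6.7179/(10·14.3) + 1/√14988 = 0.046978 + 0.008168 = 0.055147
P80 = (1/0.055147)² = 18.1335² = 328.82 µm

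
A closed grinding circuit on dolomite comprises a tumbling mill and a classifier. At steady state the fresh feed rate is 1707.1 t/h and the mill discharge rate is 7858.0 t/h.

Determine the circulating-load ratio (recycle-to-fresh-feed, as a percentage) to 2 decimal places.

CL = 360.31 %

M = F + R at steady state, so:
R = M − F = 7858.0 − 1707.1 = 6150.9 t/h
CL = 100·R/F = 100·6150.9/1707.1 = 360.31 %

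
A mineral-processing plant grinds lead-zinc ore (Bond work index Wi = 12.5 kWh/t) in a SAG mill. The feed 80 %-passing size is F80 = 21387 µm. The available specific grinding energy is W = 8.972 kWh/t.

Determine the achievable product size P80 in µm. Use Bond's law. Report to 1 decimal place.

W = 10·Wi·(P80^(-½) − F80^(-½))
P80^-0.5 = F80^-0.5 + W/(10 Wi)
  = 8.9720/(10·12.5) + 1/√21387 = 0.071776 + 0.006838 = 0.078614
P80 = (1/0.078614)² = 12.7204² = 161.81 µm

P80 = 161.8 µm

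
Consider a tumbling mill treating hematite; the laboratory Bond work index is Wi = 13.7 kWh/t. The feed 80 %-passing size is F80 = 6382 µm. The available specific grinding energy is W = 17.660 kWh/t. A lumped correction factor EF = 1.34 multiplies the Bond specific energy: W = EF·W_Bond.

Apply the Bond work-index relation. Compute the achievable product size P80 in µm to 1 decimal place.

W = 10·Wi·[P80^(−½) − F80^(−½)]
W_Bond = W / EF = 17.660 / 1.34 = 13.1791 kWh/t
⇒ 1/√P80 = W_Bond/(10·Wi) + 1/√F80
  = 13.1791/(10·13.7) + 1/√6382 = 0.096198 + 0.012518 = 0.108715
P80 = (1/0.108715)² = 9.1983² = 84.61 µm

P80 = 84.6 µm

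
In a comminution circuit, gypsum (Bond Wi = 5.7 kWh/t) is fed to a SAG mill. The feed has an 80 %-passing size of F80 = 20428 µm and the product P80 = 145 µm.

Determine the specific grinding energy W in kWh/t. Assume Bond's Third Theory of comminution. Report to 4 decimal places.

W = 10·Wi·[P80^(−½) − F80^(−½)]
1/√145 = 0.083045;  1/√20428 = 0.006997
W = 10·5.7·(0.083045 − 0.006997) = 4.3348 kWh/t

W = 4.3348 kWh/t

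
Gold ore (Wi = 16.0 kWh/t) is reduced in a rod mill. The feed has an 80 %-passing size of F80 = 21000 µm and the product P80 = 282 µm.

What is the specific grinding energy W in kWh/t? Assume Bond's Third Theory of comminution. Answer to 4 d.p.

W = 10·Wi·[P80^(−½) − F80^(−½)]
1/√282 = 0.059549;  1/√21000 = 0.006901
W = 10·16.0·(0.059549 − 0.006901) = 8.4238 kWh/t

W = 8.4238 kWh/t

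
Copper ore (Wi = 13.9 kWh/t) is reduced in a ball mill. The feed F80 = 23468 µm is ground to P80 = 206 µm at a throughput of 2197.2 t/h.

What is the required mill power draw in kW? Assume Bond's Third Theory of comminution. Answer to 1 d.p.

P = 19285.3 kW

Bond: W = 10·Wi·(1/√P80 − 1/√F80)
W = 10·13.9·(1/√206 − 1/√23468) = 10·13.9·(0.063146) = 8.7772 kWh/t
Power = W × throughput = 8.7772 kWh/t × 2197.2 t/h = 19285.3 kW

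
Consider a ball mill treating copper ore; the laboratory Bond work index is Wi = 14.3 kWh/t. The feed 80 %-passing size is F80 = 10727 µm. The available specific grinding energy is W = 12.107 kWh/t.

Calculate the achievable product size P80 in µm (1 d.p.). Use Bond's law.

P80 = 112.4 µm

W = 10 Wi (P80^-0.5 − F80^-0.5)
⇒ 1/√P80 = W/(10 Wi) + 1/√F80
  = 12.1070/(10·14.3) + 1/√10727 = 0.084664 + 0.009655 = 0.094320
P80 = (1/0.094320)² = 10.6023² = 112.41 µm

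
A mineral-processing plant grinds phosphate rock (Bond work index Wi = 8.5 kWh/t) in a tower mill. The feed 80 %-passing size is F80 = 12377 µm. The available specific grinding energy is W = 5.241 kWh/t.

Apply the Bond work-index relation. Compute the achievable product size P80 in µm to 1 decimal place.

Bond: W = 10·Wi·(1/√P80 − 1/√F80)
1/√P80 = 1/√F80 + W/(10·Wi)
  = 5.2410/(10·8.5) + 1/√12377 = 0.061659 + 0.008989 = 0.070647
P80 = (1/0.070647)² = 14.1548² = 200.36 µm

P80 = 200.4 µm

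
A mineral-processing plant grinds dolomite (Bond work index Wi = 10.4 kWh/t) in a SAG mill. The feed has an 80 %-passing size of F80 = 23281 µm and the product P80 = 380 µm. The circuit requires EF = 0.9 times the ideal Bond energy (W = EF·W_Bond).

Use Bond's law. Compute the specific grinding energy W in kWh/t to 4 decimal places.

W = 10 Wi (P80^-0.5 − F80^-0.5)
1/√380 = 0.051299;  1/√23281 = 0.006554
W = 10·10.4·(0.051299 − 0.006554) = 4.6535 kWh/t
Corrected W = EF·W_Bond = 0.9·4.6535 = 4.1881 kWh/t

W = 4.1881 kWh/t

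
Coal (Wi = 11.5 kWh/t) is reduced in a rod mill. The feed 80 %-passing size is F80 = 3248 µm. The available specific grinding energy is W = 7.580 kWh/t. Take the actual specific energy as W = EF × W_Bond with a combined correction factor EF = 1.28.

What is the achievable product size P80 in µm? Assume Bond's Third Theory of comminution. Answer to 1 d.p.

P80 = 209.8 µm

W = 10 Wi (1/√P80 − 1/√F80)  [Bond]
W_Bond = W / EF = 7.580 / 1.28 = 5.9219 kWh/t
⇒ 1/√P80 = W_Bond/(10 Wi) + 1/√F80
  = 5.9219/(10·11.5) + 1/√3248 = 0.051495 + 0.017547 = 0.069041
P80 = (1/0.069041)² = 14.4841² = 209.79 µm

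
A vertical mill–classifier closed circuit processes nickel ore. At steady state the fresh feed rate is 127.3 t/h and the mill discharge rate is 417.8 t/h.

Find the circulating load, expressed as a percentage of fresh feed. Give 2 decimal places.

Discharge = new feed + return, hence
R = M − F = 417.8 − 127.3 = 290.5 t/h
CL = 100·R/F = 100·290.5/127.3 = 228.20 %

CL = 228.20 %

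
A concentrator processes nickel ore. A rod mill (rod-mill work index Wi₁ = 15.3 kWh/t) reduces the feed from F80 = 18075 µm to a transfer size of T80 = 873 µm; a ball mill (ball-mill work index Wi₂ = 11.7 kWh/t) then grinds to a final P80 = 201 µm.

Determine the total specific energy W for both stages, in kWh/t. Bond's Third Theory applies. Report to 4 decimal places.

W = 10 Wi (P80^-0.5 − F80^-0.5)
Stage 1 (18075→873 µm, Wi₁=15.3): W₁ = 10·15.3·(0.033845 − 0.007438) = 4.0402 kWh/t
Stage 2 (873→201 µm, Wi₂=11.7): W₂ = 10·11.7·(0.070535 − 0.033845) = 4.2927 kWh/t
W = W₁ + W₂ = 4.0402 + 4.2927 = 8.3329 kWh/t

W = 8.3329 kWh/t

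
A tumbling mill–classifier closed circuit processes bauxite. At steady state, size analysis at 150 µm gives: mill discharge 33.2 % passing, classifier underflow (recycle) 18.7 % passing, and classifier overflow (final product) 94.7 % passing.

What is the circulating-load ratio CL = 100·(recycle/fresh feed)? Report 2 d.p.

CL = 424.14 %

Two-product formula at 150 µm:
Fd + Rd = Ru + Fo ⇒ R/F = (o−d)/(d−u)
r = (94.7 − 33.2)/(33.2 − 18.7) = 61.5/14.5 = 4.2414
CL = 100·r = 424.14 %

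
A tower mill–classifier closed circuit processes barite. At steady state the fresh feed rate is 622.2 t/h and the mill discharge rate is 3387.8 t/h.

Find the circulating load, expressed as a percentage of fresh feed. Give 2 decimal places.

Mill node: discharge = fresh + recycle.
R = M − F = 3387.8 − 622.2 = 2765.6 t/h
CL = 100·R/F = 100·2765.6/622.2 = 444.49 %

CL = 444.49 %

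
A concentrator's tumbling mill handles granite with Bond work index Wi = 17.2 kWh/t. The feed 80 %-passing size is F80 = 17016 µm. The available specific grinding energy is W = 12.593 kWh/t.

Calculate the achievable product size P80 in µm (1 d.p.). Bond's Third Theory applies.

P80 = 152.9 µm

W = 10·Wi·[P80^(−½) − F80^(−½)]
⇒ 1/√P80 = W/(10·Wi) + 1/√F80
  = 12.5930/(10·17.2) + 1/√17016 = 0.073215 + 0.007666 = 0.080881
P80 = (1/0.080881)² = 12.3638² = 152.86 µm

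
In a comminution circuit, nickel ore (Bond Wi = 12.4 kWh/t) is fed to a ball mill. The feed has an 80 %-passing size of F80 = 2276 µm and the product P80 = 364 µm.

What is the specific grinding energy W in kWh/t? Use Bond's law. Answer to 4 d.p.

W = 10 Wi (P80^-0.5 − F80^-0.5)
1/√364 = 0.052414;  1/√2276 = 0.020961
W = 10·12.4·(0.052414 − 0.020961) = 3.9002 kWh/t

W = 3.9002 kWh/t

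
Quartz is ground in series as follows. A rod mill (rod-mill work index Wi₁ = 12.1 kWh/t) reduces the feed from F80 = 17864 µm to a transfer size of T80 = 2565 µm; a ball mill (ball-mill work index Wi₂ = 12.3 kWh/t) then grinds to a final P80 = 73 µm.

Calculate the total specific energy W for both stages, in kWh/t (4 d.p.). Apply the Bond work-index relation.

W = 13.4513 kWh/t

W = 10 Wi (1/√P80 − 1/√F80)  [Bond]
Stage 1 (17864→2565 µm, Wi₁=12.1): W₁ = 10·12.1·(0.019745 − 0.007482) = 1.4838 kWh/t
Stage 2 (2565→73 µm, Wi₂=12.3): W₂ = 10·12.3·(0.117041 − 0.019745) = 11.9674 kWh/t
W = W₁ + W₂ = 1.4838 + 11.9674 = 13.4513 kWh/t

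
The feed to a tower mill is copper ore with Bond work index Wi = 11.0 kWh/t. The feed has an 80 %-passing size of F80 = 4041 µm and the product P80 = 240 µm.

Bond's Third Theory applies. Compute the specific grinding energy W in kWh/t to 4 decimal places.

W = 5.3701 kWh/t

W_Bond = 10·Wi·(1/√P₈₀ − 1/√F₈₀)
1/√240 = 0.064550;  1/√4041 = 0.015731
W = 10·11.0·(0.064550 − 0.015731) = 5.3701 kWh/t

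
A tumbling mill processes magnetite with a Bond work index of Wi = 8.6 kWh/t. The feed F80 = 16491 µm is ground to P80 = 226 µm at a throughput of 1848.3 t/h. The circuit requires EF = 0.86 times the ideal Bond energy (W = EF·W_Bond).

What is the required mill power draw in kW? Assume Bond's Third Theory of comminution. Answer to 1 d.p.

P = 8028.7 kW

W = 10 Wi (1/√P80 − 1/√F80)  [Bond]
W = 10·8.6·(1/√226 − 1/√16491) = 10·8.6·(0.058732) = 5.0509 kWh/t
With EF = 0.86: W = 5.0509·0.86 = 4.3438 kWh/t
Power = W × throughput = 4.3438 kWh/t × 1848.3 t/h = 8028.7 kW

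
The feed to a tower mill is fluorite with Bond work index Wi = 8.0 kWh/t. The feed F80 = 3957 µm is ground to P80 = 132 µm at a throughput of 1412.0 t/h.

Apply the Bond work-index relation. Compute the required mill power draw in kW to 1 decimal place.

W = 10·Wi·(P80^(-½) − F80^(-½))
W = 10·8.0·(1/√132 − 1/√3957) = 10·8.0·(0.071142) = 5.6913 kWh/t
P = W·T = 5.6913·1412.0 = 8036.2 kW

P = 8036.2 kW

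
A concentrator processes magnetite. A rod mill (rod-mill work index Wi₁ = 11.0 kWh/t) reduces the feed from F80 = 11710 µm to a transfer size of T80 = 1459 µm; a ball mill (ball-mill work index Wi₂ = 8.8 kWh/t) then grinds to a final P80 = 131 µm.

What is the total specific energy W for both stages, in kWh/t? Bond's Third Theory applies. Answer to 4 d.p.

W = 7.2480 kWh/t

W = 10·Wi·(P80^(-½) − F80^(-½))
Stage 1 (11710→1459 µm, Wi₁=11.0): W₁ = 10·11.0·(0.026180 − 0.009241) = 1.8633 kWh/t
Stage 2 (1459→131 µm, Wi₂=8.8): W₂ = 10·8.8·(0.087370 − 0.026180) = 5.3847 kWh/t
W = W₁ + W₂ = 1.8633 + 5.3847 = 7.2480 kWh/t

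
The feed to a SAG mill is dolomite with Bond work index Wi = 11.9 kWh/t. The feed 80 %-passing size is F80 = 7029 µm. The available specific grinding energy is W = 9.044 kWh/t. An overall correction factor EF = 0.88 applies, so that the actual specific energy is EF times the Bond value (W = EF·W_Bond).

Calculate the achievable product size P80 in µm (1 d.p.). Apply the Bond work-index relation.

P80 = 103.5 µm

W = 10 Wi (1/√P80 − 1/√F80)  [Bond]
W_Bond = W / EF = 9.044 / 0.88 = 10.2773 kWh/t
1/√P80 = 1/√F80 + W_Bond/(10·Wi)
  = 10.2773/(10·11.9) + 1/√7029 = 0.086364 + 0.011928 = 0.098291
P80 = (1/0.098291)² = 10.1738² = 103.51 µm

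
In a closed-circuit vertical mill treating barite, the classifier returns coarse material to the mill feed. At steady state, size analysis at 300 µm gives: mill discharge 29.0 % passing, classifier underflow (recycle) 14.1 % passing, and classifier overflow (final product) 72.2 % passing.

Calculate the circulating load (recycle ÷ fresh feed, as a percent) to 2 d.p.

Balance %-passing 300 µm (r = R/F):
Fd + Rd = Ru + Fo ⇒ R/F = (o−d)/(d−u)
r = (72.2 − 29.0)/(29.0 − 14.1) = 43.2/14.9 = 2.8993
CL = 100·r = 289.93 %

CL = 289.93 %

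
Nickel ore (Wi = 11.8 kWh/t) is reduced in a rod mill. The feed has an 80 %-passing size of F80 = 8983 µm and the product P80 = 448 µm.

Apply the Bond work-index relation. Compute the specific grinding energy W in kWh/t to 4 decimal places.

W_Bond = 10·Wi·(1/√P₈₀ − 1/√F₈₀)
1/√448 = 0.047246;  1/√8983 = 0.010551
W = 10·11.8·(0.047246 − 0.010551) = 4.3300 kWh/t

W = 4.3300 kWh/t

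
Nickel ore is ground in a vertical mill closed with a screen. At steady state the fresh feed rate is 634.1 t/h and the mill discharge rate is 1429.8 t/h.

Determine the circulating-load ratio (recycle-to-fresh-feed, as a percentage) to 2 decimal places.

Mill node: discharge = fresh + recycle.
R = M − F = 1429.8 − 634.1 = 795.7 t/h
CL = 100·R/F = 100·795.7/634.1 = 125.48 %

CL = 125.48 %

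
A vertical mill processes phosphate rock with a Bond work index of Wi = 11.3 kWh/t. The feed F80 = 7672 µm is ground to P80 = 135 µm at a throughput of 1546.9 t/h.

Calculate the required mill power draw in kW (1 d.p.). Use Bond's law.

P = 13048.7 kW

W = 10·Wi·(P80^(-½) − F80^(-½))
W = 10·11.3·(1/√135 − 1/√7672) = 10·11.3·(0.074649) = 8.4354 kWh/t
Mill draw = 8.4354 × 1546.9 = 13048.7 kW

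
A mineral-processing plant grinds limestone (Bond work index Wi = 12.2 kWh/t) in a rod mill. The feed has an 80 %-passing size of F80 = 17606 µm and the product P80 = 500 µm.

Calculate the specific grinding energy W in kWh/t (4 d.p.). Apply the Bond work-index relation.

W = 4.5366 kWh/t

W = 10 Wi / √P80 − 10 Wi / √F80
1/√500 = 0.044721;  1/√17606 = 0.007536
W = 10·12.2·(0.044721 − 0.007536) = 4.5366 kWh/t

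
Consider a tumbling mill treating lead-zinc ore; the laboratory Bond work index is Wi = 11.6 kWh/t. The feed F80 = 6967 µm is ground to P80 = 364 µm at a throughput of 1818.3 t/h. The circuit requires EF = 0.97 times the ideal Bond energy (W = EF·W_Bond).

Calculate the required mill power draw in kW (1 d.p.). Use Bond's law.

P = 8272.5 kW

Bond: W = 10·Wi·(1/√P80 − 1/√F80)
W = 10·11.6·(1/√364 − 1/√6967) = 10·11.6·(0.040434) = 4.6903 kWh/t
W_actual = 0.97 × 4.6903 = 4.5496 kWh/t
P_mill = W·ṁ = 4.5496·1818.3 = 8272.5 kW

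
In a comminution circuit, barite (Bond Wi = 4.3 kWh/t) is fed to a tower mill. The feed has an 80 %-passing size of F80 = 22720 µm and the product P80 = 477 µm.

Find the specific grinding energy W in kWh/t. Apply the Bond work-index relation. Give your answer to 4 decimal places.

W = 1.6836 kWh/t

W = 10 Wi (1/√P80 − 1/√F80)  [Bond]
1/√477 = 0.045787;  1/√22720 = 0.006634
W = 10·4.3·(0.045787 − 0.006634) = 1.6836 kWh/t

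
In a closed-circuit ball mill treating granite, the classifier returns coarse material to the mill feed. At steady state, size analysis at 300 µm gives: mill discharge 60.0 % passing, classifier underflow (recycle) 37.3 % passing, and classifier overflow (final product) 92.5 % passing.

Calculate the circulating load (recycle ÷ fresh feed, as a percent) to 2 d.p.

CL = 143.17 %

Let r = R/F. Size balance at 300 µm:
(1+r)d = ru + o → r = (o−d)/(d−u)
r = (92.5 − 60.0)/(60.0 − 37.3) = 32.5/22.7 = 1.4317
CL = 100·r = 143.17 %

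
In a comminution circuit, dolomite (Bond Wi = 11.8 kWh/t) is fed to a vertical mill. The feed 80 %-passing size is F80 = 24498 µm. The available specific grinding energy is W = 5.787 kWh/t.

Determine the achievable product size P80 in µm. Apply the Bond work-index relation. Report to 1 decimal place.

W = 10·Wi·(P80^(-½) − F80^(-½))
⇒ 1/√P80 = W/(10·Wi) + 1/√F80
  = 5.7870/(10·11.8) + 1/√24498 = 0.049042 + 0.006389 = 0.055431
P80 = (1/0.055431)² = 18.0403² = 325.45 µm

P80 = 325.5 µm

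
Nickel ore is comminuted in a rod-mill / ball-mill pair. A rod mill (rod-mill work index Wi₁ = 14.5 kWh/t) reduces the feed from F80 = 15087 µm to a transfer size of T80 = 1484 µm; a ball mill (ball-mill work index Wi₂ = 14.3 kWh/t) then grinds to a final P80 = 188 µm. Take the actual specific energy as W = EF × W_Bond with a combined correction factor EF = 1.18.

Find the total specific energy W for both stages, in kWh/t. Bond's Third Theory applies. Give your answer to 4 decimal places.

W_Bond = 10·Wi·(1/√P₈₀ − 1/√F₈₀)
Stage 1 (15087→1484 µm, Wi₁=14.5): W₁ = 10·14.5·(0.025959 − 0.008141) = 2.5835 kWh/t
Stage 2 (1484→188 µm, Wi₂=14.3): W₂ = 10·14.3·(0.072932 − 0.025959) = 6.7173 kWh/t
W = W₁ + W₂ = 2.5835 + 6.7173 = 9.3008 kWh/t
Apply correction: 9.3008 × 1.18 = 10.9749 kWh/t

W = 10.9749 kWh/t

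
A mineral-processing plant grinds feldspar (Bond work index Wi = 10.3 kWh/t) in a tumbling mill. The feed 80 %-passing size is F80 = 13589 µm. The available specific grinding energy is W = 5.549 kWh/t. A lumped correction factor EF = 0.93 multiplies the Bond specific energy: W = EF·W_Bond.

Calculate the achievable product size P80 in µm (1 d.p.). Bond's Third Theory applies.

W = 10·Wi·(P80^(-½) − F80^(-½))
W_Bond = W / EF = 5.549 / 0.93 = 5.9667 kWh/t
⇒ 1/√P80 = W_Bond/(10 Wi) + 1/√F80
  = 5.9667/(10·10.3) + 1/√13589 = 0.057929 + 0.008578 = 0.066507
P80 = (1/0.066507)² = 15.0360² = 226.08 µm

P80 = 226.1 µm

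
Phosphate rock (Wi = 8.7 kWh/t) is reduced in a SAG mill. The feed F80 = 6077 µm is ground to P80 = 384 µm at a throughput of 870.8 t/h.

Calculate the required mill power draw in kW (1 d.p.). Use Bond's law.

W = 10 Wi (1/√P80 − 1/√F80)  [Bond]
W = 10·8.7·(1/√384 − 1/√6077) = 10·8.7·(0.038203) = 3.3237 kWh/t
Mill draw = 3.3237 × 870.8 = 2894.3 kW

P = 2894.3 kW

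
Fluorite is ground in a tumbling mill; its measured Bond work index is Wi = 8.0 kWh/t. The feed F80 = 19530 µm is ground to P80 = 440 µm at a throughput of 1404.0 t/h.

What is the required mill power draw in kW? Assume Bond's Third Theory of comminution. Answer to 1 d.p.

W = 10 Wi (1/√P80 − 1/√F80)  [Bond]
W = 10·8.0·(1/√440 − 1/√19530) = 10·8.0·(0.040517) = 3.2414 kWh/t
Mill draw = 3.2414 × 1404.0 = 4550.9 kW

P = 4550.9 kW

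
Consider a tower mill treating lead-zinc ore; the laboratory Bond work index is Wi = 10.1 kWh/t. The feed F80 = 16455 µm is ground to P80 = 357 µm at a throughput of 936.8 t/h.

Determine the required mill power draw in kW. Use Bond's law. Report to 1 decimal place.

P = 4270.1 kW

W_Bond = 10·Wi·(1/√P₈₀ − 1/√F₈₀)
W = 10·10.1·(1/√357 − 1/√16455) = 10·10.1·(0.045130) = 4.5581 kWh/t
P = W·T = 4.5581·936.8 = 4270.1 kW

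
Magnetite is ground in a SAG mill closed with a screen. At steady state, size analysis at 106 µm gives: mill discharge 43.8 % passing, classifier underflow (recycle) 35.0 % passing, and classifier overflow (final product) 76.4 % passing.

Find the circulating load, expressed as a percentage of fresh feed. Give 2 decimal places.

CL = 370.45 %

Mass balance on the −106 µm fraction:
Fd + Rd = Ru + Fo ⇒ R/F = (o−d)/(d−u)
r = (76.4 − 43.8)/(43.8 − 35.0) = 32.6/8.8 = 3.7045
CL = 100·r = 370.45 %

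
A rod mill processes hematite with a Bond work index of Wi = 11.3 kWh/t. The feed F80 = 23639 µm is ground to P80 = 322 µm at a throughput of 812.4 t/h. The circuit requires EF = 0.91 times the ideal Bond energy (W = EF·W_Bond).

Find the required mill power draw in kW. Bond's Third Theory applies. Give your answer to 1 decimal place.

P = 4112.1 kW

W = 10·Wi·[P80^(−½) − F80^(−½)]
W = 10·11.3·(1/√322 − 1/√23639) = 10·11.3·(0.049224) = 5.5623 kWh/t
Corrected W = EF·W_Bond = 0.91·5.5623 = 5.0617 kWh/t
P = W·T = 5.0617·812.4 = 4112.1 kW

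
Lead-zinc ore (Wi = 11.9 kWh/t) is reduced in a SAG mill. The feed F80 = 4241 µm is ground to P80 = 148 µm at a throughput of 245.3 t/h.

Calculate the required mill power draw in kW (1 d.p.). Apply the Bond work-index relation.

W_Bond = 10·Wi·(1/√P₈₀ − 1/√F₈₀)
W = 10·11.9·(1/√148 − 1/√4241) = 10·11.9·(0.066844) = 7.9544 kWh/t
Power = W × throughput = 7.9544 kWh/t × 245.3 t/h = 1951.2 kW

P = 1951.2 kW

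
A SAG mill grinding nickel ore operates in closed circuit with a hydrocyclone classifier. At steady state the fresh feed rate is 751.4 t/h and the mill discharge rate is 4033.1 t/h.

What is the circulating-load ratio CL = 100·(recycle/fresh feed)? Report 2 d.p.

Discharge = new feed + return, hence
R = M − F = 4033.1 − 751.4 = 3281.7 t/h
CL = 100·R/F = 100·3281.7/751.4 = 436.74 %

CL = 436.74 %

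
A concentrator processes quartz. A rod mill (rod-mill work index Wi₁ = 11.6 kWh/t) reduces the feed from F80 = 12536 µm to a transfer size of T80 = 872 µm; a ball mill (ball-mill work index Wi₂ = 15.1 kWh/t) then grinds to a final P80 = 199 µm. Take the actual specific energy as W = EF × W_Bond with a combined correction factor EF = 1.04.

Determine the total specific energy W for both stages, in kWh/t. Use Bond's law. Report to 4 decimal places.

W = 8.8221 kWh/t

W = 10 Wi (1/√P80 − 1/√F80)  [Bond]
Stage 1 (12536→872 µm, Wi₁=11.6): W₁ = 10·11.6·(0.033864 − 0.008931) = 2.8922 kWh/t
Stage 2 (872→199 µm, Wi₂=15.1): W₂ = 10·15.1·(0.070888 − 0.033864) = 5.5906 kWh/t
W = W₁ + W₂ = 2.8922 + 5.5906 = 8.4828 kWh/t
W_actual = 1.04 × 8.4828 = 8.8221 kWh/t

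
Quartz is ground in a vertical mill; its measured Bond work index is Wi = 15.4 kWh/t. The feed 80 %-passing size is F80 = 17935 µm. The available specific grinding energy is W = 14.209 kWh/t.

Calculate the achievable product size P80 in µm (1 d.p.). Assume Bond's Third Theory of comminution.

Bond: W = 10·Wi·(1/√P80 − 1/√F80)
P80^(−½) = W/(10 Wi) + F80^(−½)
  = 14.2090/(10·15.4) + 1/√17935 = 0.092266 + 0.007467 = 0.099733
P80 = (1/0.099733)² = 10.0267² = 100.54 µm

P80 = 100.5 µm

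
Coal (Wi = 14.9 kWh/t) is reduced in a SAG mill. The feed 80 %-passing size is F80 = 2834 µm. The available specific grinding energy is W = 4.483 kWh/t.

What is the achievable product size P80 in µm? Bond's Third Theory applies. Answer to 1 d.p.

P80 = 418.7 µm

W = 10·Wi·[P80^(−½) − F80^(−½)]
⇒ 1/√P80 = W/(10 Wi) + 1/√F80
  = 4.4830/(10·14.9) + 1/√2834 = 0.030087 + 0.018785 = 0.048872
P80 = (1/0.048872)² = 20.4617² = 418.68 µm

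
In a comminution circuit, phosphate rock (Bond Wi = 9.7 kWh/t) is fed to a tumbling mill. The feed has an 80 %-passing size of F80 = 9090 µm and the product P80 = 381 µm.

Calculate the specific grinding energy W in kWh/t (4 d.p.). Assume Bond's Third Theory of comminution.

W = 10·Wi·[P80^(−½) − F80^(−½)]
1/√381 = 0.051232;  1/√9090 = 0.010489
W = 10·9.7·(0.051232 − 0.010489) = 3.9521 kWh/t

W = 3.9521 kWh/t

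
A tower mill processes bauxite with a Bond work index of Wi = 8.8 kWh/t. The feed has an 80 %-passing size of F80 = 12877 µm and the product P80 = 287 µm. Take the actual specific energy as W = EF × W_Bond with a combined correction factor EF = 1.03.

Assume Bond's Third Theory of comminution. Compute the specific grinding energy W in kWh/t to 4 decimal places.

W = 4.5516 kWh/t

W_Bond = 10·Wi·(1/√P₈₀ − 1/√F₈₀)
1/√287 = 0.059028;  1/√12877 = 0.008812
W = 10·8.8·(0.059028 − 0.008812) = 4.4190 kWh/t
W_actual = 1.03 × 4.4190 = 4.5516 kWh/t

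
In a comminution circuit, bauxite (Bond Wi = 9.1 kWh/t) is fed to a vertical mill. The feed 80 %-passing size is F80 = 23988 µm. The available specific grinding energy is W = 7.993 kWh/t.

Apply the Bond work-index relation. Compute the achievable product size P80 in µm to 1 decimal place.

P80 = 112.5 µm

W_Bond = 10·Wi·(1/√P₈₀ − 1/√F₈₀)
⇒ 1/√P80 = W/(10 Wi) + 1/√F80
  = 7.9930/(10·9.1) + 1/√23988 = 0.087835 + 0.006457 = 0.094292
P80 = (1/0.094292)² = 10.6054² = 112.47 µm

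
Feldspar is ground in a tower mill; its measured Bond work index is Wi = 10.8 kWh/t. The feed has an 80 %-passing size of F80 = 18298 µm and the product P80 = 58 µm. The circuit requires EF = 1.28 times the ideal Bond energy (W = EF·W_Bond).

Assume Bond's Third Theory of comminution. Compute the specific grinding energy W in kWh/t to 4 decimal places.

W_Bond = 10·Wi·(1/√P₈₀ − 1/√F₈₀)
1/√58 = 0.131306;  1/√18298 = 0.007393
W = 10·10.8·(0.131306 − 0.007393) = 13.3827 kWh/t
Apply correction: 13.3827 × 1.28 = 17.1298 kWh/t

W = 17.1298 kWh/t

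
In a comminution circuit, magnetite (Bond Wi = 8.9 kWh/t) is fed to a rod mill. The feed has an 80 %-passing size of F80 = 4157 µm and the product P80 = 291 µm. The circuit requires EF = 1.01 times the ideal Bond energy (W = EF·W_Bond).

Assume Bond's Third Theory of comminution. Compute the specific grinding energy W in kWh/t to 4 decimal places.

W = 3.8753 kWh/t

W = 10 Wi (1/√P80 − 1/√F80)  [Bond]
1/√291 = 0.058621;  1/√4157 = 0.015510
W = 10·8.9·(0.058621 − 0.015510) = 3.8369 kWh/t
W_actual = 1.01 × 3.8369 = 3.8753 kWh/t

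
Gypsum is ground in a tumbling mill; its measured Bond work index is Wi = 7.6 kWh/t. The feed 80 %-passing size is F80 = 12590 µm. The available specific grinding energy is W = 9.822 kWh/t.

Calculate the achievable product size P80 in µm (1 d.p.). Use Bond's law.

Bond:  W = 10 Wi (1/√P − 1/√F)
P80^-0.5 = F80^-0.5 + W/(10 Wi)
  = 9.8220/(10·7.6) + 1/√12590 = 0.129237 + 0.008912 = 0.138149
P80 = (1/0.138149)² = 7.2386² = 52.40 µm

P80 = 52.4 µm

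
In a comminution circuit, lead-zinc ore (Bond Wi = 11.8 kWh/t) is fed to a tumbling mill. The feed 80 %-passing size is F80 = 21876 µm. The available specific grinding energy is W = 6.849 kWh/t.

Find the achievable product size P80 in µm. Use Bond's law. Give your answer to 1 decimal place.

W = 10 Wi / √P80 − 10 Wi / √F80
P80^-0.5 = F80^-0.5 + W/(10 Wi)
  = 6.8490/(10·11.8) + 1/√21876 = 0.058042 + 0.006761 = 0.064803
P80 = (1/0.064803)² = 15.4313² = 238.12 µm

P80 = 238.1 µm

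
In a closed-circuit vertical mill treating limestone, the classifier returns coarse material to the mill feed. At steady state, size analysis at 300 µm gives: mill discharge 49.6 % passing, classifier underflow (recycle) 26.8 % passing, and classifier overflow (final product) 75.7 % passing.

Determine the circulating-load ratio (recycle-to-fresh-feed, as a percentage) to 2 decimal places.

Mass balance on the −300 µm fraction:
Fd + Rd = Ru + Fo ⇒ R/F = (o−d)/(d−u)
r = (75.7 − 49.6)/(49.6 − 26.8) = 26.1/22.8 = 1.1447
CL = 100·r = 114.47 %

CL = 114.47 %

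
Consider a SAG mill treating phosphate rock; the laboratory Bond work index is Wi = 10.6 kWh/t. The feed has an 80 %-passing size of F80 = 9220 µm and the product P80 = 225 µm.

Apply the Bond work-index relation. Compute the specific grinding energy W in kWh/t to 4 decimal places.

W = 5.9627 kWh/t

W_Bond = 10·Wi·(1/√P₈₀ − 1/√F₈₀)
1/√225 = 0.066667;  1/√9220 = 0.010414
W = 10·10.6·(0.066667 − 0.010414) = 5.9627 kWh/t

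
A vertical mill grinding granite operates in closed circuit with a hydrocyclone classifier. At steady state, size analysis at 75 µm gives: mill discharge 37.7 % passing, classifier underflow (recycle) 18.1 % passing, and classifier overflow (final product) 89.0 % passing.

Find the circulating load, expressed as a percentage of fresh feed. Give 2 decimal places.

Mass balance on the −75 µm fraction:
d + r·d = r·u + o → r(d−u) = o−d
r = (89.0 − 37.7)/(37.7 − 18.1) = 51.3/19.6 = 2.6173
CL = 100·r = 261.73 %

CL = 261.73 %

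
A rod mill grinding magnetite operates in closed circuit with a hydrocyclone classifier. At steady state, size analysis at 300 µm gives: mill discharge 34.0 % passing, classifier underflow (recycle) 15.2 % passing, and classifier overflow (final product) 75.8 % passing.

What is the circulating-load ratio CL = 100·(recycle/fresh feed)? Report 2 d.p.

Two-product formula at 300 µm:
Fd + Rd = Ru + Fo ⇒ R/F = (o−d)/(d−u)
r = (75.8 − 34.0)/(34.0 − 15.2) = 41.8/18.8 = 2.2234
CL = 100·r = 222.34 %

CL = 222.34 %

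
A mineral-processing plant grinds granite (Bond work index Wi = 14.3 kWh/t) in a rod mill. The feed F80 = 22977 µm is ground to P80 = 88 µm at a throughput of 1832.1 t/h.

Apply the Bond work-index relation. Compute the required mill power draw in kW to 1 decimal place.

W = 10 Wi (1/√P80 − 1/√F80)  [Bond]
W = 10·14.3·(1/√88 − 1/√22977) = 10·14.3·(0.100003) = 14.3005 kWh/t
Mill draw = 14.3005 × 1832.1 = 26199.9 kW

P = 26199.9 kW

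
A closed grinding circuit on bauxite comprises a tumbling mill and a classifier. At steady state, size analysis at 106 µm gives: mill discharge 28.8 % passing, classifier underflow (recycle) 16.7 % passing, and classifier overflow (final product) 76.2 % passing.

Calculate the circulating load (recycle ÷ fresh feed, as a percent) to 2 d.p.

CL = 391.74 %

Classifier node, passing 106 µm:
Fd + Rd = Ru + Fo ⇒ R/F = (o−d)/(d−u)
r = (76.2 − 28.8)/(28.8 − 16.7) = 47.4/12.1 = 3.9174
CL = 100·r = 391.74 %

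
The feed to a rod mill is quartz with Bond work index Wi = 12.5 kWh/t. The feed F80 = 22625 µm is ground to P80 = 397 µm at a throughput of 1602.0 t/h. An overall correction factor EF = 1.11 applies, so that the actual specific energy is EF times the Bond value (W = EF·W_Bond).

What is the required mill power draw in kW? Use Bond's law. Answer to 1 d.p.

P = 9678.0 kW

Bond: W = 10·Wi·(1/√P80 − 1/√F80)
W = 10·12.5·(1/√397 − 1/√22625) = 10·12.5·(0.043540) = 5.4425 kWh/t
With EF = 1.11: W = 5.4425·1.11 = 6.0412 kWh/t
Mill draw = 6.0412 × 1602.0 = 9678.0 kW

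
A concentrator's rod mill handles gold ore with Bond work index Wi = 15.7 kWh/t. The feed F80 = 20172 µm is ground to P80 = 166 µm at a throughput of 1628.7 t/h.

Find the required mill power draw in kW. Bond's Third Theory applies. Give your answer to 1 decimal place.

W = 10 Wi (P80^-0.5 − F80^-0.5)
W = 10·15.7·(1/√166 − 1/√20172) = 10·15.7·(0.070574) = 11.0801 kWh/t
P = W·T = 11.0801·1628.7 = 18046.2 kW

P = 18046.2 kW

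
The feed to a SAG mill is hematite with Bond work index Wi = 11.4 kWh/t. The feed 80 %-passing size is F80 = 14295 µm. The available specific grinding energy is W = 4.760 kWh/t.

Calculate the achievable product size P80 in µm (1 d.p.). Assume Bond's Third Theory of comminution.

W = 10·Wi·(P80^(-½) − F80^(-½))
⇒ 1/√P80 = W/(10·Wi) + 1/√F80
  = 4.7600/(10·11.4) + 1/√14295 = 0.041754 + 0.008364 = 0.050118
P80 = (1/0.050118)² = 19.9528² = 398.11 µm

P80 = 398.1 µm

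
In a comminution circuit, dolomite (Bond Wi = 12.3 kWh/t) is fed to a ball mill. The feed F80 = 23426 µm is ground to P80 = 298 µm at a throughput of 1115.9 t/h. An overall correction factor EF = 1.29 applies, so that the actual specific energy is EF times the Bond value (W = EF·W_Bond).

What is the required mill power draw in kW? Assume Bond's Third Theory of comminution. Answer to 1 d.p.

P = 9100.0 kW

Bond:  W = 10 Wi (1/√P − 1/√F)
W = 10·12.3·(1/√298 − 1/√23426) = 10·12.3·(0.051395) = 6.3216 kWh/t
W_actual = 1.29 × 6.3216 = 8.1548 kWh/t
P_mill = W·ṁ = 8.1548·1115.9 = 9100.0 kW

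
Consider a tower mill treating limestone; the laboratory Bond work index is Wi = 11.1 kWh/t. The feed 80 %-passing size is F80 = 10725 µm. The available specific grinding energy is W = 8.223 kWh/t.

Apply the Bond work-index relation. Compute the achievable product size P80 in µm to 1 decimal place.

W = 10·Wi·(P80^(-½) − F80^(-½))
1/√P80 = 1/√F80 + W/(10·Wi)
  = 8.2230/(10·11.1) + 1/√10725 = 0.074081 + 0.009656 = 0.083737
P80 = (1/0.083737)² = 11.9421² = 142.61 µm

P80 = 142.6 µm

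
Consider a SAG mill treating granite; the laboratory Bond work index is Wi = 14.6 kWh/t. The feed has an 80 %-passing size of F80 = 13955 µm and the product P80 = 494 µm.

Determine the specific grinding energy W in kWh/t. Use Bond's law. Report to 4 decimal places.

W_Bond = 10·Wi·(1/√P₈₀ − 1/√F₈₀)
1/√494 = 0.044992;  1/√13955 = 0.008465
W = 10·14.6·(0.044992 − 0.008465) = 5.3329 kWh/t

W = 5.3329 kWh/t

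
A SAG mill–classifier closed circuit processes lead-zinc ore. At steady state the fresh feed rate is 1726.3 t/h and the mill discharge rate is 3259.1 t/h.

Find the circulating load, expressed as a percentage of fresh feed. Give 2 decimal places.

CL = 88.79 %

M = F + R at steady state, so:
R = M − F = 3259.1 − 1726.3 = 1532.8 t/h
CL = 100·R/F = 100·1532.8/1726.3 = 88.79 %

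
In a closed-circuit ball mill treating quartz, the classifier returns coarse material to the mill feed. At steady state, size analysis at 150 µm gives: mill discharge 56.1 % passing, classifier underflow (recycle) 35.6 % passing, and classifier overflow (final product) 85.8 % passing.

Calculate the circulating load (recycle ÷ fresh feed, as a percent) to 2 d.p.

Let r = R/F. Size balance at 150 µm:
r = (o − d)/(d − u)
r = (85.8 − 56.1)/(56.1 − 35.6) = 29.7/20.5 = 1.4488
CL = 100·r = 144.88 %

CL = 144.88 %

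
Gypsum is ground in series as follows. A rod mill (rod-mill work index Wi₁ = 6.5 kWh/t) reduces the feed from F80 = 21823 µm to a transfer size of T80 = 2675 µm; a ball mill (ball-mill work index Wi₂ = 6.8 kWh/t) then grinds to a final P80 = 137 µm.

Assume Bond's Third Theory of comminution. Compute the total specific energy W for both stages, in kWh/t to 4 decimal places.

W = 10 Wi / √P80 − 10 Wi / √F80
Stage 1 (21823→2675 µm, Wi₁=6.5): W₁ = 10·6.5·(0.019335 − 0.006769) = 0.8168 kWh/t
Stage 2 (2675→137 µm, Wi₂=6.8): W₂ = 10·6.8·(0.085436 − 0.019335) = 4.4949 kWh/t
W = W₁ + W₂ = 0.8168 + 4.4949 = 5.3116 kWh/t

W = 5.3116 kWh/t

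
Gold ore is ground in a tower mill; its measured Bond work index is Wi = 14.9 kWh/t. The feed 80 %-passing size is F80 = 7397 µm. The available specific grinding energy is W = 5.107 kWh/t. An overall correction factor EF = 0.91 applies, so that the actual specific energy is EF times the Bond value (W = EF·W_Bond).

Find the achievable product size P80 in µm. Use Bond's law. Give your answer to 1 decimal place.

W = 10 Wi / √P80 − 10 Wi / √F80
W_Bond = W / EF = 5.107 / 0.91 = 5.6121 kWh/t
P80^(−½) = W_Bond/(10 Wi) + F80^(−½)
  = 5.6121/(10·14.9) + 1/√7397 = 0.037665 + 0.011627 = 0.049292
P80 = (1/0.049292)² = 20.2872² = 411.57 µm

P80 = 411.6 µm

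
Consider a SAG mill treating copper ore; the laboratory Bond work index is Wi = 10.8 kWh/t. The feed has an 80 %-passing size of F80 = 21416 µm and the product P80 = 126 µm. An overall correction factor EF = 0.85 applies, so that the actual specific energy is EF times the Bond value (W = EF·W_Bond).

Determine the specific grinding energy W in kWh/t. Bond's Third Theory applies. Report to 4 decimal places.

W = 7.5509 kWh/t

W_Bond = 10·Wi·(1/√P₈₀ − 1/√F₈₀)
1/√126 = 0.089087;  1/√21416 = 0.006833
W = 10·10.8·(0.089087 − 0.006833) = 8.8834 kWh/t
Corrected W = EF·W_Bond = 0.85·8.8834 = 7.5509 kWh/t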